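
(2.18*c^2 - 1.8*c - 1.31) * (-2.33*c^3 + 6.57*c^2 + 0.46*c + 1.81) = -5.0794*c^5 + 18.5166*c^4 - 7.7709*c^3 - 5.4889*c^2 - 3.8606*c - 2.3711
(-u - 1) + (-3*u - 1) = -4*u - 2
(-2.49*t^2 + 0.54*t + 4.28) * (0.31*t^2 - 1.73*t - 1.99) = -0.7719*t^4 + 4.4751*t^3 + 5.3477*t^2 - 8.479*t - 8.5172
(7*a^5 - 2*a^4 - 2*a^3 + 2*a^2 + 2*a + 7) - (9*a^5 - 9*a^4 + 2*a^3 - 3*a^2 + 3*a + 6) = -2*a^5 + 7*a^4 - 4*a^3 + 5*a^2 - a + 1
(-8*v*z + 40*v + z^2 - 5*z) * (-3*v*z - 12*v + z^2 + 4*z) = 24*v^2*z^2 - 24*v^2*z - 480*v^2 - 11*v*z^3 + 11*v*z^2 + 220*v*z + z^4 - z^3 - 20*z^2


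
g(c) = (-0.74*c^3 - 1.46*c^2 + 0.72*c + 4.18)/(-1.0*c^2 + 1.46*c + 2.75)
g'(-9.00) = 0.70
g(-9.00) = -4.58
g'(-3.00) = 0.40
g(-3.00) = -0.83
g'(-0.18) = -0.73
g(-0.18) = 1.63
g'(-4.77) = 0.61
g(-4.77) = -1.77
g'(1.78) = -6.75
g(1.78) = -1.53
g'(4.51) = -0.39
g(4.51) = 8.19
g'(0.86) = -0.97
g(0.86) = 0.99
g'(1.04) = -1.33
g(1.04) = 0.79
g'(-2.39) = 0.14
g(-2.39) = -0.65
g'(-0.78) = -7.61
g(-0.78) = 3.07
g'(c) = (2.0*c - 1.46)*(-0.74*c^3 - 1.46*c^2 + 0.72*c + 4.18)/(-1.0*c^2 + 1.46*c + 2.75)^2 + (-2.22*c^2 - 2.92*c + 0.72)/(-1.0*c^2 + 1.46*c + 2.75)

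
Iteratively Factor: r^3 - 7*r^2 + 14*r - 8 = (r - 1)*(r^2 - 6*r + 8) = (r - 4)*(r - 1)*(r - 2)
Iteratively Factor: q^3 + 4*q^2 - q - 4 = (q + 4)*(q^2 - 1) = (q + 1)*(q + 4)*(q - 1)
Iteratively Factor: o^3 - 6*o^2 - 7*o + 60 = (o + 3)*(o^2 - 9*o + 20) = (o - 5)*(o + 3)*(o - 4)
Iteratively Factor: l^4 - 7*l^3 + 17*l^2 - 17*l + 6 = (l - 3)*(l^3 - 4*l^2 + 5*l - 2) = (l - 3)*(l - 1)*(l^2 - 3*l + 2) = (l - 3)*(l - 2)*(l - 1)*(l - 1)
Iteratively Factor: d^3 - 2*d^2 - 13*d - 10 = (d + 1)*(d^2 - 3*d - 10) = (d - 5)*(d + 1)*(d + 2)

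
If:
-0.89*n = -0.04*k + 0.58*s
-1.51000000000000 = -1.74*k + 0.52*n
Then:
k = 0.879630841733211 - 0.19740803770127*s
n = 0.0395339704149758 - 0.660557664615787*s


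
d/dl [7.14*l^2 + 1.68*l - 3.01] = 14.28*l + 1.68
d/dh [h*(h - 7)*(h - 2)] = 3*h^2 - 18*h + 14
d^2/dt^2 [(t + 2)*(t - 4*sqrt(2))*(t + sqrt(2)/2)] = 6*t - 7*sqrt(2) + 4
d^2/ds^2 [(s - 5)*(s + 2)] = 2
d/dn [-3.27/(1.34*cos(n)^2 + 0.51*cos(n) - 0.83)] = -(8.7636*cos(n) + 1.6677)*sin(n)/(1.34*cos(n)^2 + 0.51*cos(n) - 0.83)^2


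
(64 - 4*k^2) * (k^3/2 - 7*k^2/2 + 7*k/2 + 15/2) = -2*k^5 + 14*k^4 + 18*k^3 - 254*k^2 + 224*k + 480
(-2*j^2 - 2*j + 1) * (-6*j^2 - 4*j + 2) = 12*j^4 + 20*j^3 - 2*j^2 - 8*j + 2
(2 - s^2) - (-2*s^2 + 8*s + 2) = s^2 - 8*s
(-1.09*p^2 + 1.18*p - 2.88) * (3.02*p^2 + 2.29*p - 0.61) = -3.2918*p^4 + 1.0675*p^3 - 5.3305*p^2 - 7.315*p + 1.7568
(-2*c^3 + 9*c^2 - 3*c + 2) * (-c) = 2*c^4 - 9*c^3 + 3*c^2 - 2*c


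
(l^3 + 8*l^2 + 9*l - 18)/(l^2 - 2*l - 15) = (l^2 + 5*l - 6)/(l - 5)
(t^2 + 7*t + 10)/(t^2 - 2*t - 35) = (t + 2)/(t - 7)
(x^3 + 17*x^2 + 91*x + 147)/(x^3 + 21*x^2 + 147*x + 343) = (x + 3)/(x + 7)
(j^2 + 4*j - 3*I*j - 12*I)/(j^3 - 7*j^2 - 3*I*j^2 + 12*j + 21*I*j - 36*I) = (j + 4)/(j^2 - 7*j + 12)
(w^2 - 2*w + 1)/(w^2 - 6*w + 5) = (w - 1)/(w - 5)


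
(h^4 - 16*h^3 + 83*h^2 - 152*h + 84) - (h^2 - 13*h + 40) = h^4 - 16*h^3 + 82*h^2 - 139*h + 44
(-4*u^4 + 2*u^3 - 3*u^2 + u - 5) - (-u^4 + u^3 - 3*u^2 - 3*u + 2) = -3*u^4 + u^3 + 4*u - 7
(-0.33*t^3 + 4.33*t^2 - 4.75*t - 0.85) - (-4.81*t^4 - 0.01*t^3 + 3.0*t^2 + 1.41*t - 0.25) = 4.81*t^4 - 0.32*t^3 + 1.33*t^2 - 6.16*t - 0.6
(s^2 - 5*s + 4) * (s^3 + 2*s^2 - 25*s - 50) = s^5 - 3*s^4 - 31*s^3 + 83*s^2 + 150*s - 200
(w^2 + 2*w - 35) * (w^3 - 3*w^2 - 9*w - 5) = w^5 - w^4 - 50*w^3 + 82*w^2 + 305*w + 175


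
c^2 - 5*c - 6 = (c - 6)*(c + 1)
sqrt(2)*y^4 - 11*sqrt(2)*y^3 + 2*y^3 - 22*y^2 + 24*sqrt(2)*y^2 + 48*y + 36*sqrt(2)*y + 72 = (y - 6)^2*(y + sqrt(2))*(sqrt(2)*y + sqrt(2))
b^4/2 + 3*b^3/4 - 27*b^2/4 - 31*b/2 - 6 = (b/2 + 1)*(b - 4)*(b + 1/2)*(b + 3)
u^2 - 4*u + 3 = (u - 3)*(u - 1)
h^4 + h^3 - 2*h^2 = h^2*(h - 1)*(h + 2)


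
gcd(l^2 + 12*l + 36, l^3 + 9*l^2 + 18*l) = l + 6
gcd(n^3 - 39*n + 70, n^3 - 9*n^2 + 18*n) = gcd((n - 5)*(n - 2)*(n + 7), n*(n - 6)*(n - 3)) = 1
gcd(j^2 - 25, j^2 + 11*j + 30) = j + 5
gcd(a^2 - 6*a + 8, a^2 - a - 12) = a - 4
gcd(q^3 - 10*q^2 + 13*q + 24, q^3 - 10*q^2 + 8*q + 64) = q - 8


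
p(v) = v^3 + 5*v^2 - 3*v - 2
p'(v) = 3*v^2 + 10*v - 3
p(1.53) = 8.70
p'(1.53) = 19.32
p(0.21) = -2.40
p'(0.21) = -0.77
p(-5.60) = -4.02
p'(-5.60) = 35.08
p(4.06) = 135.16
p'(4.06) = 87.05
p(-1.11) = 6.12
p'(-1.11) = -10.40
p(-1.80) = 13.77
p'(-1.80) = -11.28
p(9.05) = 1121.58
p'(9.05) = 333.21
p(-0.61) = 1.46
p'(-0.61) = -7.98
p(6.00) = 376.00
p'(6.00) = 165.00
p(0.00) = -2.00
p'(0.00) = -3.00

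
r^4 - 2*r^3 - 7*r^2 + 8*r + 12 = (r - 3)*(r - 2)*(r + 1)*(r + 2)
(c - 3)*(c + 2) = c^2 - c - 6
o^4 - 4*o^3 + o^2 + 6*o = o*(o - 3)*(o - 2)*(o + 1)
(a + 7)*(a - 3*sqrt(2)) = a^2 - 3*sqrt(2)*a + 7*a - 21*sqrt(2)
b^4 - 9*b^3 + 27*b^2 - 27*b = b*(b - 3)^3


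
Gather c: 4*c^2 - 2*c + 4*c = 4*c^2 + 2*c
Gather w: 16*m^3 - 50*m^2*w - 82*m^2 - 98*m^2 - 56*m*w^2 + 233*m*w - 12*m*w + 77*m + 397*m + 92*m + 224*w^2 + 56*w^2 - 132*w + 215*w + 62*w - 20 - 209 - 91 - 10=16*m^3 - 180*m^2 + 566*m + w^2*(280 - 56*m) + w*(-50*m^2 + 221*m + 145) - 330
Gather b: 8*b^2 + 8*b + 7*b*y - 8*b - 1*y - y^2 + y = 8*b^2 + 7*b*y - y^2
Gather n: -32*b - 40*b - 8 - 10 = -72*b - 18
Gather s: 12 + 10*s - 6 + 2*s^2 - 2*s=2*s^2 + 8*s + 6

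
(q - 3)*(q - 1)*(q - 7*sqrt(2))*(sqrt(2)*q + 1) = sqrt(2)*q^4 - 13*q^3 - 4*sqrt(2)*q^3 - 4*sqrt(2)*q^2 + 52*q^2 - 39*q + 28*sqrt(2)*q - 21*sqrt(2)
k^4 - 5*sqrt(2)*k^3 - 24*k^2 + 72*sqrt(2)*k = k*(k - 6*sqrt(2))*(k - 2*sqrt(2))*(k + 3*sqrt(2))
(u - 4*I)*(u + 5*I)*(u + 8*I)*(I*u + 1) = I*u^4 - 8*u^3 + 21*I*u^2 - 148*u + 160*I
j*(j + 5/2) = j^2 + 5*j/2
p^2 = p^2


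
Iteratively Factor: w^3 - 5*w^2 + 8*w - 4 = (w - 2)*(w^2 - 3*w + 2) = (w - 2)^2*(w - 1)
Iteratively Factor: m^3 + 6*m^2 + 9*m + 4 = (m + 4)*(m^2 + 2*m + 1) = (m + 1)*(m + 4)*(m + 1)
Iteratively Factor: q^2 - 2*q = (q)*(q - 2)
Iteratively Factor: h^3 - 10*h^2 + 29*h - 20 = (h - 5)*(h^2 - 5*h + 4) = (h - 5)*(h - 4)*(h - 1)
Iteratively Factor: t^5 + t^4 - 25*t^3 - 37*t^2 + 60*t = (t + 3)*(t^4 - 2*t^3 - 19*t^2 + 20*t) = t*(t + 3)*(t^3 - 2*t^2 - 19*t + 20) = t*(t - 5)*(t + 3)*(t^2 + 3*t - 4) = t*(t - 5)*(t - 1)*(t + 3)*(t + 4)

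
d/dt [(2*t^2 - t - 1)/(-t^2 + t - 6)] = (t^2 - 26*t + 7)/(t^4 - 2*t^3 + 13*t^2 - 12*t + 36)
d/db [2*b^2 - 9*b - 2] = 4*b - 9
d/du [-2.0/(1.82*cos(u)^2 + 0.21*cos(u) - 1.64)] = -(7.28*cos(u) + 0.42)*sin(u)/(1.82*cos(u)^2 + 0.21*cos(u) - 1.64)^2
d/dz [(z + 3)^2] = 2*z + 6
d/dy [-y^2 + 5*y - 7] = 5 - 2*y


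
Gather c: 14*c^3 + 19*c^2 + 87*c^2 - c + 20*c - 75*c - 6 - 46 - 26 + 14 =14*c^3 + 106*c^2 - 56*c - 64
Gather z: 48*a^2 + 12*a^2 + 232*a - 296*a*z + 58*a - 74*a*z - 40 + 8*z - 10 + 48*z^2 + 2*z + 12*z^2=60*a^2 + 290*a + 60*z^2 + z*(10 - 370*a) - 50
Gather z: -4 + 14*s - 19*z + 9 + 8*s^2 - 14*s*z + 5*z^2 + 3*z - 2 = 8*s^2 + 14*s + 5*z^2 + z*(-14*s - 16) + 3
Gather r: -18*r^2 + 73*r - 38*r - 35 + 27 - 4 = -18*r^2 + 35*r - 12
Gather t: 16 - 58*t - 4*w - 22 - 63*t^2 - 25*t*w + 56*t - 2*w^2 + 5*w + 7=-63*t^2 + t*(-25*w - 2) - 2*w^2 + w + 1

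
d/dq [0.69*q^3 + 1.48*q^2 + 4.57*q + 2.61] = 2.07*q^2 + 2.96*q + 4.57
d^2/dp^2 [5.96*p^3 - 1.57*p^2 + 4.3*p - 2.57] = 35.76*p - 3.14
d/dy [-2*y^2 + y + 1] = 1 - 4*y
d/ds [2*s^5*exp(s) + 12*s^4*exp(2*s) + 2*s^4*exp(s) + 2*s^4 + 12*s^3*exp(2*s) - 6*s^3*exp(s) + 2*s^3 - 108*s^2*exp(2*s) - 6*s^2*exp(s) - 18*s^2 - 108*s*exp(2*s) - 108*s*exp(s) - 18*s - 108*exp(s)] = 2*s^5*exp(s) + 24*s^4*exp(2*s) + 12*s^4*exp(s) + 72*s^3*exp(2*s) + 2*s^3*exp(s) + 8*s^3 - 180*s^2*exp(2*s) - 24*s^2*exp(s) + 6*s^2 - 432*s*exp(2*s) - 120*s*exp(s) - 36*s - 108*exp(2*s) - 216*exp(s) - 18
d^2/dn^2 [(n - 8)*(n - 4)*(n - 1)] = 6*n - 26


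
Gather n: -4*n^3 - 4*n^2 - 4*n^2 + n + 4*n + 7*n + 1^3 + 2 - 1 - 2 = -4*n^3 - 8*n^2 + 12*n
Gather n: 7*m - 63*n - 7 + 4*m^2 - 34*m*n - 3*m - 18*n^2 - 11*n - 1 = 4*m^2 + 4*m - 18*n^2 + n*(-34*m - 74) - 8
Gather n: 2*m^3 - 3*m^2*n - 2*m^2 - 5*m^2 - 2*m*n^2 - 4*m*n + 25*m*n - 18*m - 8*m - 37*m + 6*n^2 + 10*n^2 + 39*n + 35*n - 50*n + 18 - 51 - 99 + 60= 2*m^3 - 7*m^2 - 63*m + n^2*(16 - 2*m) + n*(-3*m^2 + 21*m + 24) - 72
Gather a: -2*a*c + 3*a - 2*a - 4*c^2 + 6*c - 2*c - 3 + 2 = a*(1 - 2*c) - 4*c^2 + 4*c - 1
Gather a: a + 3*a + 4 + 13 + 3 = 4*a + 20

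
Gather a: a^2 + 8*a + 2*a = a^2 + 10*a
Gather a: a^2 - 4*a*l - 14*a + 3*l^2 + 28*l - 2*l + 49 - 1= a^2 + a*(-4*l - 14) + 3*l^2 + 26*l + 48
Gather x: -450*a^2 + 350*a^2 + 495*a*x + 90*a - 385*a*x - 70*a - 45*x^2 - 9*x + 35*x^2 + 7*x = -100*a^2 + 20*a - 10*x^2 + x*(110*a - 2)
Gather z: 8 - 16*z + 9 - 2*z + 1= 18 - 18*z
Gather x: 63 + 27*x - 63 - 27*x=0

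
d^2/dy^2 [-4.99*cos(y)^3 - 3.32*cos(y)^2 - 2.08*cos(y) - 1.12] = 5.8225*cos(y) + 6.64*cos(2*y) + 11.2275*cos(3*y)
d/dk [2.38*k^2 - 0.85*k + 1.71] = 4.76*k - 0.85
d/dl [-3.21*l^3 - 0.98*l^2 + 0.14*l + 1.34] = -9.63*l^2 - 1.96*l + 0.14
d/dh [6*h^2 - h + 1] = 12*h - 1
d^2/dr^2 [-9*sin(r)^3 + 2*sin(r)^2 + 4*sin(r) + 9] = 81*sin(r)^3 - 8*sin(r)^2 - 58*sin(r) + 4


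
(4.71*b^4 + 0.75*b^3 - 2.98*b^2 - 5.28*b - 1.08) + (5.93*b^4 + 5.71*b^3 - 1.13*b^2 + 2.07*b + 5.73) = 10.64*b^4 + 6.46*b^3 - 4.11*b^2 - 3.21*b + 4.65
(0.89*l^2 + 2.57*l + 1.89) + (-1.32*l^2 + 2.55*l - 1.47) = -0.43*l^2 + 5.12*l + 0.42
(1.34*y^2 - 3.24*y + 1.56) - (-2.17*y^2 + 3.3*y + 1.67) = 3.51*y^2 - 6.54*y - 0.11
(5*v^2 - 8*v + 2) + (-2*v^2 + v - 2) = 3*v^2 - 7*v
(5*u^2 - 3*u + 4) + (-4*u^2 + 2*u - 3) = u^2 - u + 1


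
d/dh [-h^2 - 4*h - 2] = -2*h - 4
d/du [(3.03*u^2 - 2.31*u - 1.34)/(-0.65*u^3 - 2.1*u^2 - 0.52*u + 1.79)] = (1.9695*u^4 - 3.003*u^3 - 9.0396*u^2 + 5.2194*u - 4.8317)/(0.4225*u^6 + 2.73*u^5 + 5.086*u^4 - 0.143*u^3 - 7.2476*u^2 - 1.8616*u + 3.2041)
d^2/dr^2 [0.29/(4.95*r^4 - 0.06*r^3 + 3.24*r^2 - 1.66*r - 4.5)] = ((-17.226*r^2 + 0.1044*r - 1.8792)*(-4.95*r^4 + 0.06*r^3 - 3.24*r^2 + 1.66*r + 4.5) - 0.29*(19.8*r^3 - 0.18*r^2 + 6.48*r - 1.66)*(39.6*r^3 - 0.36*r^2 + 12.96*r - 3.32))/(-4.95*r^4 + 0.06*r^3 - 3.24*r^2 + 1.66*r + 4.5)^3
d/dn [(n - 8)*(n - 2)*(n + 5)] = 3*n^2 - 10*n - 34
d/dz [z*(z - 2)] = 2*z - 2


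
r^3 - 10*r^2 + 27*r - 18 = (r - 6)*(r - 3)*(r - 1)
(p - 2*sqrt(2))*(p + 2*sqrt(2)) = p^2 - 8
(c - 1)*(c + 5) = c^2 + 4*c - 5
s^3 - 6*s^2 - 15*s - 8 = (s - 8)*(s + 1)^2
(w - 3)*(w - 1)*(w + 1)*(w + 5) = w^4 + 2*w^3 - 16*w^2 - 2*w + 15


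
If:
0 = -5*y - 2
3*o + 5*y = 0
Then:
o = 2/3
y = -2/5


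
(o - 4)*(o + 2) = o^2 - 2*o - 8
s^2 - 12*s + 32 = (s - 8)*(s - 4)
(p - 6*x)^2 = p^2 - 12*p*x + 36*x^2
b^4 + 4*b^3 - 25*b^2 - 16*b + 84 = (b - 3)*(b - 2)*(b + 2)*(b + 7)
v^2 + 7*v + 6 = (v + 1)*(v + 6)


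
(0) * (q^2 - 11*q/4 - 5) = 0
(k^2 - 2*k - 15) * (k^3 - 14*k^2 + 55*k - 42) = k^5 - 16*k^4 + 68*k^3 + 58*k^2 - 741*k + 630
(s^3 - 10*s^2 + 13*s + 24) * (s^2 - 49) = s^5 - 10*s^4 - 36*s^3 + 514*s^2 - 637*s - 1176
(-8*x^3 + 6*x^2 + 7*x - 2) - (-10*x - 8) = -8*x^3 + 6*x^2 + 17*x + 6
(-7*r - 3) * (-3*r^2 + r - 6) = 21*r^3 + 2*r^2 + 39*r + 18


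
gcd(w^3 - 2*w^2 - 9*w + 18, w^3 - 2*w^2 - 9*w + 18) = w^3 - 2*w^2 - 9*w + 18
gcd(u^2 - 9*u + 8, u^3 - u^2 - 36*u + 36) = u - 1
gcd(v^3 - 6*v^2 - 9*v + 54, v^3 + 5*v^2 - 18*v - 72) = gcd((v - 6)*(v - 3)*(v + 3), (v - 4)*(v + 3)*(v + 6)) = v + 3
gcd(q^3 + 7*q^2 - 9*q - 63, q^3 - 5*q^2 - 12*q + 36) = q + 3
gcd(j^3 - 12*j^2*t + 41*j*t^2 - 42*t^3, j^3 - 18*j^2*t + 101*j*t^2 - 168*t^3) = j^2 - 10*j*t + 21*t^2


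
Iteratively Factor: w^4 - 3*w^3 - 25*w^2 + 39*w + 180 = (w + 3)*(w^3 - 6*w^2 - 7*w + 60) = (w - 4)*(w + 3)*(w^2 - 2*w - 15) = (w - 5)*(w - 4)*(w + 3)*(w + 3)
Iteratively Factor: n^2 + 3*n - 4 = (n + 4)*(n - 1)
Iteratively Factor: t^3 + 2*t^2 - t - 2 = (t + 1)*(t^2 + t - 2) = (t + 1)*(t + 2)*(t - 1)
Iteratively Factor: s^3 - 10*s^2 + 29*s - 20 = (s - 4)*(s^2 - 6*s + 5) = (s - 4)*(s - 1)*(s - 5)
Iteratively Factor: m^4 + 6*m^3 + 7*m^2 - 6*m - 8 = (m + 4)*(m^3 + 2*m^2 - m - 2) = (m + 1)*(m + 4)*(m^2 + m - 2) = (m + 1)*(m + 2)*(m + 4)*(m - 1)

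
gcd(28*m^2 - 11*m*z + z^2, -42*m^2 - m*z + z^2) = -7*m + z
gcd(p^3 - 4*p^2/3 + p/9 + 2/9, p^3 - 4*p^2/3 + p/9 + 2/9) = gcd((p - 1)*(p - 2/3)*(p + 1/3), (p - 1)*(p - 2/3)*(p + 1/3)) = p^3 - 4*p^2/3 + p/9 + 2/9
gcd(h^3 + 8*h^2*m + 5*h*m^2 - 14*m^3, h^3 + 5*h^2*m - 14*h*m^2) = h + 7*m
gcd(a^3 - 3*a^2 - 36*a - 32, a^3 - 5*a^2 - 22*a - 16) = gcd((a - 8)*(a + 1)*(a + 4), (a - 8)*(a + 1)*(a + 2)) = a^2 - 7*a - 8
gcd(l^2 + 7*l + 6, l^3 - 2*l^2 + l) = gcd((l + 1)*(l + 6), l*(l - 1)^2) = 1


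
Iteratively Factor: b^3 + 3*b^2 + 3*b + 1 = (b + 1)*(b^2 + 2*b + 1) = (b + 1)^2*(b + 1)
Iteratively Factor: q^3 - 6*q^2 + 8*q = (q - 4)*(q^2 - 2*q) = q*(q - 4)*(q - 2)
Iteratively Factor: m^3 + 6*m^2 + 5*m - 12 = (m + 4)*(m^2 + 2*m - 3) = (m - 1)*(m + 4)*(m + 3)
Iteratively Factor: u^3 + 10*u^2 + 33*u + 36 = (u + 4)*(u^2 + 6*u + 9) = (u + 3)*(u + 4)*(u + 3)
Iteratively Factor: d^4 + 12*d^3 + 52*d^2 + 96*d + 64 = (d + 4)*(d^3 + 8*d^2 + 20*d + 16) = (d + 4)^2*(d^2 + 4*d + 4) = (d + 2)*(d + 4)^2*(d + 2)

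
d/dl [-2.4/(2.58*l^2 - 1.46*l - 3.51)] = (12.384*l - 3.504)/(-2.58*l^2 + 1.46*l + 3.51)^2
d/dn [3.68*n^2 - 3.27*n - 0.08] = 7.36*n - 3.27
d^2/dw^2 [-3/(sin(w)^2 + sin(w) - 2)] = 3*(4*sin(w)^3 + 7*sin(w)^2 + 10*sin(w) + 6)/((sin(w) - 1)^2*(sin(w) + 2)^3)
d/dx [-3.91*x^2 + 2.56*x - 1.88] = 2.56 - 7.82*x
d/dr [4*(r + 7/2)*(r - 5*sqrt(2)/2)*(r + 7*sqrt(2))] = 12*r^2 + 28*r + 36*sqrt(2)*r - 140 + 63*sqrt(2)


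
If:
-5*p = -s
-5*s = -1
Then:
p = 1/25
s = 1/5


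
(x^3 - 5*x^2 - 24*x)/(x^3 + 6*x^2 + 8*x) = (x^2 - 5*x - 24)/(x^2 + 6*x + 8)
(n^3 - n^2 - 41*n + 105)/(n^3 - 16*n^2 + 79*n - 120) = (n + 7)/(n - 8)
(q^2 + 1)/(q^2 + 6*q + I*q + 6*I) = (q - I)/(q + 6)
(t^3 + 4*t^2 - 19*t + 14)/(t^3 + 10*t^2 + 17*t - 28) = (t - 2)/(t + 4)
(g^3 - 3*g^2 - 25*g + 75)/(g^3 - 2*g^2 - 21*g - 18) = (-g^3 + 3*g^2 + 25*g - 75)/(-g^3 + 2*g^2 + 21*g + 18)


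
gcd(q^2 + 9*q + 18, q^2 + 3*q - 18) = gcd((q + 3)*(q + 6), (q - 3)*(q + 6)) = q + 6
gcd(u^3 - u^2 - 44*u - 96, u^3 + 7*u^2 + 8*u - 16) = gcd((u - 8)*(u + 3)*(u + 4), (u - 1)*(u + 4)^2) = u + 4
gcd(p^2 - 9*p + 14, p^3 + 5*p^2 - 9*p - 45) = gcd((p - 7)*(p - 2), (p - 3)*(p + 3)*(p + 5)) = 1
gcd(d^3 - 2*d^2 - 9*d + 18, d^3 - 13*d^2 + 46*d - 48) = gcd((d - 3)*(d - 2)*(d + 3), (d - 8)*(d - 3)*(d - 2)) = d^2 - 5*d + 6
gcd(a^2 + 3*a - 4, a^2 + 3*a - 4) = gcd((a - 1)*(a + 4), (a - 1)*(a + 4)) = a^2 + 3*a - 4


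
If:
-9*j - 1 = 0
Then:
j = -1/9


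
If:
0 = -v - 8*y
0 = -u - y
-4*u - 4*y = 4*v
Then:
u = 0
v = 0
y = 0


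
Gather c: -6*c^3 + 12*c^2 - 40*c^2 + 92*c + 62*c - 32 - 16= -6*c^3 - 28*c^2 + 154*c - 48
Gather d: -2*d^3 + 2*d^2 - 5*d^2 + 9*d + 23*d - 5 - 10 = -2*d^3 - 3*d^2 + 32*d - 15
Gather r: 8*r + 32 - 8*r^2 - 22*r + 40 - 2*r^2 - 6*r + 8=-10*r^2 - 20*r + 80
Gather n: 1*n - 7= n - 7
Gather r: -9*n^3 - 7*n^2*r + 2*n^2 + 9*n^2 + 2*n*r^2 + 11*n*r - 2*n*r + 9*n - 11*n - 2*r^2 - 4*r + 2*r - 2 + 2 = -9*n^3 + 11*n^2 - 2*n + r^2*(2*n - 2) + r*(-7*n^2 + 9*n - 2)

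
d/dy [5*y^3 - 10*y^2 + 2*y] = 15*y^2 - 20*y + 2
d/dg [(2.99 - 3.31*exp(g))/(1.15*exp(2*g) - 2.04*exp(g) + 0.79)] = (3.8065*exp(2*g) - 6.877*exp(g) + 3.4847)*exp(g)/(1.3225*exp(4*g) - 4.692*exp(3*g) + 5.9786*exp(2*g) - 3.2232*exp(g) + 0.6241)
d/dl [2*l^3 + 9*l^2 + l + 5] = 6*l^2 + 18*l + 1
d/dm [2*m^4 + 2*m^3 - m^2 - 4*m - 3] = 8*m^3 + 6*m^2 - 2*m - 4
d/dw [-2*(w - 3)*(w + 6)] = -4*w - 6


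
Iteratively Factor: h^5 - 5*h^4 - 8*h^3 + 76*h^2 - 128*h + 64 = (h - 4)*(h^4 - h^3 - 12*h^2 + 28*h - 16) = (h - 4)*(h + 4)*(h^3 - 5*h^2 + 8*h - 4) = (h - 4)*(h - 2)*(h + 4)*(h^2 - 3*h + 2) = (h - 4)*(h - 2)^2*(h + 4)*(h - 1)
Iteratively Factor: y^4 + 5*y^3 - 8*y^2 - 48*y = (y + 4)*(y^3 + y^2 - 12*y) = y*(y + 4)*(y^2 + y - 12) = y*(y - 3)*(y + 4)*(y + 4)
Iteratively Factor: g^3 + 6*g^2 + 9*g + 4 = (g + 4)*(g^2 + 2*g + 1) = (g + 1)*(g + 4)*(g + 1)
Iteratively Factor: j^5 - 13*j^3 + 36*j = (j)*(j^4 - 13*j^2 + 36) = j*(j + 2)*(j^3 - 2*j^2 - 9*j + 18) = j*(j - 2)*(j + 2)*(j^2 - 9) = j*(j - 2)*(j + 2)*(j + 3)*(j - 3)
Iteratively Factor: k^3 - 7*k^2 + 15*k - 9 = (k - 3)*(k^2 - 4*k + 3) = (k - 3)*(k - 1)*(k - 3)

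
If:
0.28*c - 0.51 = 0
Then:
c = 1.82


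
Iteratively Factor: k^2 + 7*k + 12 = (k + 4)*(k + 3)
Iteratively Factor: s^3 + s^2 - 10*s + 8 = (s - 1)*(s^2 + 2*s - 8) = (s - 1)*(s + 4)*(s - 2)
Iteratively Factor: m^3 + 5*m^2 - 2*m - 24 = (m + 4)*(m^2 + m - 6) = (m - 2)*(m + 4)*(m + 3)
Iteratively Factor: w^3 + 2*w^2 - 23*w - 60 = (w - 5)*(w^2 + 7*w + 12) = (w - 5)*(w + 4)*(w + 3)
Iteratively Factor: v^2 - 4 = (v - 2)*(v + 2)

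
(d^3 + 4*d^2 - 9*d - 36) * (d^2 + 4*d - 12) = d^5 + 8*d^4 - 5*d^3 - 120*d^2 - 36*d + 432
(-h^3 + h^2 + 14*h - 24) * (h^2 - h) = -h^5 + 2*h^4 + 13*h^3 - 38*h^2 + 24*h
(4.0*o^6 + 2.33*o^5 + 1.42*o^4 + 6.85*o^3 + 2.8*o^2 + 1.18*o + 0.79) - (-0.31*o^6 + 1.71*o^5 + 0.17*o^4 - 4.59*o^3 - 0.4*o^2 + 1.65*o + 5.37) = 4.31*o^6 + 0.62*o^5 + 1.25*o^4 + 11.44*o^3 + 3.2*o^2 - 0.47*o - 4.58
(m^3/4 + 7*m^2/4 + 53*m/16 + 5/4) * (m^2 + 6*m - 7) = m^5/4 + 13*m^4/4 + 193*m^3/16 + 71*m^2/8 - 251*m/16 - 35/4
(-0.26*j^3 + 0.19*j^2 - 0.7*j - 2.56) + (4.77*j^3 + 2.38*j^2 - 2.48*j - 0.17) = 4.51*j^3 + 2.57*j^2 - 3.18*j - 2.73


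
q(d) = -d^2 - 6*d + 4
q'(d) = -2*d - 6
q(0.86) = -1.90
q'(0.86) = -7.72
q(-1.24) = 9.90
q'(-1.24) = -3.52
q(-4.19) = 11.58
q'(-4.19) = 2.38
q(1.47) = -6.98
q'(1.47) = -8.94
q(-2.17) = 12.31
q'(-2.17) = -1.66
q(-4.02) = 11.96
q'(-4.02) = 2.04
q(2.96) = -22.52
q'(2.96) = -11.92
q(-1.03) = 9.12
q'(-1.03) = -3.94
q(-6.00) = 4.00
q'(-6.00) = 6.00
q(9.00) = -131.00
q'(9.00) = -24.00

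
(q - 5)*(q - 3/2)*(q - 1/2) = q^3 - 7*q^2 + 43*q/4 - 15/4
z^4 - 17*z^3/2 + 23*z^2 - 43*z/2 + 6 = (z - 4)*(z - 3)*(z - 1)*(z - 1/2)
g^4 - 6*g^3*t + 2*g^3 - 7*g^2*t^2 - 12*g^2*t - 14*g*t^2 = g*(g + 2)*(g - 7*t)*(g + t)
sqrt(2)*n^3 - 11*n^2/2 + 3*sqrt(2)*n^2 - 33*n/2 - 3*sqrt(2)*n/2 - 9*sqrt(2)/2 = (n + 3)*(n - 3*sqrt(2))*(sqrt(2)*n + 1/2)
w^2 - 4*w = w*(w - 4)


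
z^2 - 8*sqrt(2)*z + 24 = (z - 6*sqrt(2))*(z - 2*sqrt(2))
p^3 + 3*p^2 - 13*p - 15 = (p - 3)*(p + 1)*(p + 5)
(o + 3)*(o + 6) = o^2 + 9*o + 18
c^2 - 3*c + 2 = (c - 2)*(c - 1)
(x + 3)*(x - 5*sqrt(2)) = x^2 - 5*sqrt(2)*x + 3*x - 15*sqrt(2)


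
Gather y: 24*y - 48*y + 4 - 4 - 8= -24*y - 8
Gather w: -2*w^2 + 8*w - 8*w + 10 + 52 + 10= 72 - 2*w^2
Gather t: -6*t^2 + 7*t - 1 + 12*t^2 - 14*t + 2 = 6*t^2 - 7*t + 1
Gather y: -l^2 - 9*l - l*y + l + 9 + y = -l^2 - 8*l + y*(1 - l) + 9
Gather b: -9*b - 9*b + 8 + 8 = 16 - 18*b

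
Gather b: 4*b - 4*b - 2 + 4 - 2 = 0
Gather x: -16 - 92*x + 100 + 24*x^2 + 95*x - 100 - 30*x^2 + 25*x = -6*x^2 + 28*x - 16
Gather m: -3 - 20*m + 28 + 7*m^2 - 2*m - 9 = 7*m^2 - 22*m + 16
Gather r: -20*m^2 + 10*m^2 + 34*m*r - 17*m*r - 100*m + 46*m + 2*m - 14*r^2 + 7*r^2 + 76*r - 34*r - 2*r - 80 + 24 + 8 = -10*m^2 - 52*m - 7*r^2 + r*(17*m + 40) - 48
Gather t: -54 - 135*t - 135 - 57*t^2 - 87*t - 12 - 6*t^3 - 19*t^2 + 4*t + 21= -6*t^3 - 76*t^2 - 218*t - 180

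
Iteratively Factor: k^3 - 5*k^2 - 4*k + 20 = (k + 2)*(k^2 - 7*k + 10) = (k - 2)*(k + 2)*(k - 5)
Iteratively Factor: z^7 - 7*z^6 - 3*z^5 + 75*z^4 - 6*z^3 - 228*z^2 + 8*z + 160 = (z - 2)*(z^6 - 5*z^5 - 13*z^4 + 49*z^3 + 92*z^2 - 44*z - 80) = (z - 5)*(z - 2)*(z^5 - 13*z^3 - 16*z^2 + 12*z + 16) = (z - 5)*(z - 4)*(z - 2)*(z^4 + 4*z^3 + 3*z^2 - 4*z - 4) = (z - 5)*(z - 4)*(z - 2)*(z + 2)*(z^3 + 2*z^2 - z - 2) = (z - 5)*(z - 4)*(z - 2)*(z + 2)^2*(z^2 - 1) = (z - 5)*(z - 4)*(z - 2)*(z - 1)*(z + 2)^2*(z + 1)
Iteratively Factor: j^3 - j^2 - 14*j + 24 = (j + 4)*(j^2 - 5*j + 6) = (j - 3)*(j + 4)*(j - 2)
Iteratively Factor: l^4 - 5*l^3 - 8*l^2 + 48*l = (l - 4)*(l^3 - l^2 - 12*l) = l*(l - 4)*(l^2 - l - 12) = l*(l - 4)^2*(l + 3)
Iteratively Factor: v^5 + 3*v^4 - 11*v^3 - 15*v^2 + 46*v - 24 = (v + 3)*(v^4 - 11*v^2 + 18*v - 8) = (v + 3)*(v + 4)*(v^3 - 4*v^2 + 5*v - 2) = (v - 2)*(v + 3)*(v + 4)*(v^2 - 2*v + 1) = (v - 2)*(v - 1)*(v + 3)*(v + 4)*(v - 1)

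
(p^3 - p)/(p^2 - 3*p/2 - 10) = 2*p*(1 - p^2)/(-2*p^2 + 3*p + 20)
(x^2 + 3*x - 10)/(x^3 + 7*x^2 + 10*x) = (x - 2)/(x*(x + 2))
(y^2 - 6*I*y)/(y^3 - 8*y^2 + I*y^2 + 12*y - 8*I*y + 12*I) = y*(y - 6*I)/(y^3 + y^2*(-8 + I) + 4*y*(3 - 2*I) + 12*I)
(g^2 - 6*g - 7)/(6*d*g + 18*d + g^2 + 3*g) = (g^2 - 6*g - 7)/(6*d*g + 18*d + g^2 + 3*g)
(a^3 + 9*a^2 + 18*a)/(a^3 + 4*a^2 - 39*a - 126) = a*(a + 6)/(a^2 + a - 42)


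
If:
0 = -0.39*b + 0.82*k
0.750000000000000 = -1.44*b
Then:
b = -0.52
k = -0.25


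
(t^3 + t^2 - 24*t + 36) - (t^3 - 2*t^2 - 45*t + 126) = 3*t^2 + 21*t - 90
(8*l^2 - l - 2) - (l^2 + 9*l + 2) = 7*l^2 - 10*l - 4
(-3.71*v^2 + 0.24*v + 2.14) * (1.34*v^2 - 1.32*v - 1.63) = -4.9714*v^4 + 5.2188*v^3 + 8.5981*v^2 - 3.216*v - 3.4882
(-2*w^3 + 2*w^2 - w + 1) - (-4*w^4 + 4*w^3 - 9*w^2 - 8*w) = 4*w^4 - 6*w^3 + 11*w^2 + 7*w + 1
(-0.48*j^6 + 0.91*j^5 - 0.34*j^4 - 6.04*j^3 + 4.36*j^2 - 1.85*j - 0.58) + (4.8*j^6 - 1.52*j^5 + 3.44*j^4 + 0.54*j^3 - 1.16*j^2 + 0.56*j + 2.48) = 4.32*j^6 - 0.61*j^5 + 3.1*j^4 - 5.5*j^3 + 3.2*j^2 - 1.29*j + 1.9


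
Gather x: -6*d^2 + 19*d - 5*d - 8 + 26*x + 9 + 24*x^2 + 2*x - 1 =-6*d^2 + 14*d + 24*x^2 + 28*x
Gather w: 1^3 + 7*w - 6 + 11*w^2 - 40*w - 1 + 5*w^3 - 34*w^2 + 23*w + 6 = 5*w^3 - 23*w^2 - 10*w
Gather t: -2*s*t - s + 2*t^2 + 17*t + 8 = -s + 2*t^2 + t*(17 - 2*s) + 8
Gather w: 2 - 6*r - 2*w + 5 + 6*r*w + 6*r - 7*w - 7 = w*(6*r - 9)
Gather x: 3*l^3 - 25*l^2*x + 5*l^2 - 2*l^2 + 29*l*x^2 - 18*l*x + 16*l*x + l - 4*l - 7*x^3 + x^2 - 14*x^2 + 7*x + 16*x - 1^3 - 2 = 3*l^3 + 3*l^2 - 3*l - 7*x^3 + x^2*(29*l - 13) + x*(-25*l^2 - 2*l + 23) - 3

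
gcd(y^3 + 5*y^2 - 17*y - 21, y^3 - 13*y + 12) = y - 3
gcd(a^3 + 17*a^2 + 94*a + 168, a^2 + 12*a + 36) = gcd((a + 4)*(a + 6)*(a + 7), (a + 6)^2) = a + 6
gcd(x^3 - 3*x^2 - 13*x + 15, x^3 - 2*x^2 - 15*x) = x^2 - 2*x - 15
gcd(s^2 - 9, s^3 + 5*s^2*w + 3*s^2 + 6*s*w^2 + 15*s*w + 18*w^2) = s + 3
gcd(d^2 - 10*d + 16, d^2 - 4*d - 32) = d - 8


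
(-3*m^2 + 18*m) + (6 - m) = -3*m^2 + 17*m + 6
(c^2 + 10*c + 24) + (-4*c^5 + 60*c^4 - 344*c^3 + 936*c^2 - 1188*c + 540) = -4*c^5 + 60*c^4 - 344*c^3 + 937*c^2 - 1178*c + 564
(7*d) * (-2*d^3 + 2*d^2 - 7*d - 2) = -14*d^4 + 14*d^3 - 49*d^2 - 14*d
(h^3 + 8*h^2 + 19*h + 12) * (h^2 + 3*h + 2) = h^5 + 11*h^4 + 45*h^3 + 85*h^2 + 74*h + 24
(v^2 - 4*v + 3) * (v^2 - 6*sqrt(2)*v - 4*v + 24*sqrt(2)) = v^4 - 6*sqrt(2)*v^3 - 8*v^3 + 19*v^2 + 48*sqrt(2)*v^2 - 114*sqrt(2)*v - 12*v + 72*sqrt(2)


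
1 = 1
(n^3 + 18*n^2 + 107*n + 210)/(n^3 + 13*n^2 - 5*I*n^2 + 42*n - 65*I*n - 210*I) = (n + 5)/(n - 5*I)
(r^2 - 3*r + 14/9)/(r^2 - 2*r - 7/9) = (3*r - 2)/(3*r + 1)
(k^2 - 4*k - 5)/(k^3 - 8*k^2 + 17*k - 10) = (k + 1)/(k^2 - 3*k + 2)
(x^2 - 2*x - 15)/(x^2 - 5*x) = (x + 3)/x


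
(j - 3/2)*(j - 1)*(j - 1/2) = j^3 - 3*j^2 + 11*j/4 - 3/4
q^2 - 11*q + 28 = (q - 7)*(q - 4)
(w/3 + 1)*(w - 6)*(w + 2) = w^3/3 - w^2/3 - 8*w - 12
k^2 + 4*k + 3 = (k + 1)*(k + 3)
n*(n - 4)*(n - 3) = n^3 - 7*n^2 + 12*n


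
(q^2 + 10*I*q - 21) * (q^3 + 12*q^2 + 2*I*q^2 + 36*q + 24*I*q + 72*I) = q^5 + 12*q^4 + 12*I*q^4 - 5*q^3 + 144*I*q^3 - 492*q^2 + 390*I*q^2 - 1476*q - 504*I*q - 1512*I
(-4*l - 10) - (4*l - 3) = -8*l - 7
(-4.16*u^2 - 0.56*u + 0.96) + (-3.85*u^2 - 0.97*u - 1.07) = -8.01*u^2 - 1.53*u - 0.11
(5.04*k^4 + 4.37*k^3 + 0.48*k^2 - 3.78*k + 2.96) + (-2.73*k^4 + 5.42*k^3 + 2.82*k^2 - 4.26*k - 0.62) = 2.31*k^4 + 9.79*k^3 + 3.3*k^2 - 8.04*k + 2.34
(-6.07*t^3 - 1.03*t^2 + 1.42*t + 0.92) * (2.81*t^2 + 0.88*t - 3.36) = -17.0567*t^5 - 8.2359*t^4 + 23.479*t^3 + 7.2956*t^2 - 3.9616*t - 3.0912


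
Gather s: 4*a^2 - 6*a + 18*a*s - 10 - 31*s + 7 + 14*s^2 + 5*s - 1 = 4*a^2 - 6*a + 14*s^2 + s*(18*a - 26) - 4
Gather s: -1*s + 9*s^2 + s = 9*s^2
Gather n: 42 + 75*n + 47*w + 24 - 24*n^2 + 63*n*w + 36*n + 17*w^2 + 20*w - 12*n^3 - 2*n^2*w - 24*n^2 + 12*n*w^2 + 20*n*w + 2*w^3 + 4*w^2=-12*n^3 + n^2*(-2*w - 48) + n*(12*w^2 + 83*w + 111) + 2*w^3 + 21*w^2 + 67*w + 66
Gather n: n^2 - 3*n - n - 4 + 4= n^2 - 4*n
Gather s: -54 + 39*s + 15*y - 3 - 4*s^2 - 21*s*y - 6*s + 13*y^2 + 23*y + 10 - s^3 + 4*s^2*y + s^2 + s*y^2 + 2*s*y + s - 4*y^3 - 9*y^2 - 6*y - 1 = -s^3 + s^2*(4*y - 3) + s*(y^2 - 19*y + 34) - 4*y^3 + 4*y^2 + 32*y - 48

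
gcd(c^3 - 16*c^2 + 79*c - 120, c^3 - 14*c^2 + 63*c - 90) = c^2 - 8*c + 15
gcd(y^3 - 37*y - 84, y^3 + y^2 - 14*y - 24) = y + 3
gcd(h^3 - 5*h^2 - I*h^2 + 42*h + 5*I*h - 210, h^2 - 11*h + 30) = h - 5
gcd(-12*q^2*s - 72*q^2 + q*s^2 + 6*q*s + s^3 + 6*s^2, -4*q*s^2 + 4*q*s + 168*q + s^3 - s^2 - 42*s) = s + 6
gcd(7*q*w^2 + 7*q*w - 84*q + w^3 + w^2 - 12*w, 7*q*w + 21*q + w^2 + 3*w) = 7*q + w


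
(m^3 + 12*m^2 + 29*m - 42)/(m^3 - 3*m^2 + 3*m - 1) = (m^2 + 13*m + 42)/(m^2 - 2*m + 1)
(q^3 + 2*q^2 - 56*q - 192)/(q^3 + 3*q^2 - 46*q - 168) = (q - 8)/(q - 7)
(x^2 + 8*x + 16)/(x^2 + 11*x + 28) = (x + 4)/(x + 7)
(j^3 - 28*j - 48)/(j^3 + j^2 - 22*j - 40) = (j - 6)/(j - 5)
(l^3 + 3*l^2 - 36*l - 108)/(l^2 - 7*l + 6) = (l^2 + 9*l + 18)/(l - 1)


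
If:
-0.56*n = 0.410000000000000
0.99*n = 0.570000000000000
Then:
No Solution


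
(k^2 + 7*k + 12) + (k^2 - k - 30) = 2*k^2 + 6*k - 18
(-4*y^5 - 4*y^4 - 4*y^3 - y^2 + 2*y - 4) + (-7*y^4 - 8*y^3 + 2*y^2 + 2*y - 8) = -4*y^5 - 11*y^4 - 12*y^3 + y^2 + 4*y - 12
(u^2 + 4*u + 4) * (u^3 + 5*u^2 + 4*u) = u^5 + 9*u^4 + 28*u^3 + 36*u^2 + 16*u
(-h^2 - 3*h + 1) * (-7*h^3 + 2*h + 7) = 7*h^5 + 21*h^4 - 9*h^3 - 13*h^2 - 19*h + 7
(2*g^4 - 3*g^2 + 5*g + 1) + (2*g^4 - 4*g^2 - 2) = 4*g^4 - 7*g^2 + 5*g - 1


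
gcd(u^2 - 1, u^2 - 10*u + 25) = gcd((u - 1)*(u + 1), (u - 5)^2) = 1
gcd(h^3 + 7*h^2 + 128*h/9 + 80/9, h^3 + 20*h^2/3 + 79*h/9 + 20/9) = h + 4/3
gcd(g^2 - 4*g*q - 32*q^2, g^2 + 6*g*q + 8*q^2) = g + 4*q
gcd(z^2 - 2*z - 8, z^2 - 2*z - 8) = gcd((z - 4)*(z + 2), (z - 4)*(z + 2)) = z^2 - 2*z - 8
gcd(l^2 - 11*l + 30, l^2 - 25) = l - 5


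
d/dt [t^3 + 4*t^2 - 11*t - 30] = 3*t^2 + 8*t - 11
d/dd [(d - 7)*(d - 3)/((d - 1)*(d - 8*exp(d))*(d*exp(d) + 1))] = (-(d - 7)*(d - 3)*(d - 1)*(d + 1)*(d - 8*exp(d))*exp(d) + (d - 7)*(d - 3)*(d - 1)*(d*exp(d) + 1)*(8*exp(d) - 1) - (d - 7)*(d - 3)*(d - 8*exp(d))*(d*exp(d) + 1) + 2*(d - 5)*(d - 1)*(d - 8*exp(d))*(d*exp(d) + 1))/((d - 1)^2*(d - 8*exp(d))^2*(d*exp(d) + 1)^2)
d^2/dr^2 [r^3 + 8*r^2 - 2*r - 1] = 6*r + 16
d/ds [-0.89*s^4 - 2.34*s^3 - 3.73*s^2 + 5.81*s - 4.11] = -3.56*s^3 - 7.02*s^2 - 7.46*s + 5.81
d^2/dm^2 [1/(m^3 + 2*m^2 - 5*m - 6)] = 2*(-(3*m + 2)*(m^3 + 2*m^2 - 5*m - 6) + (3*m^2 + 4*m - 5)^2)/(m^3 + 2*m^2 - 5*m - 6)^3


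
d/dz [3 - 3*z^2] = -6*z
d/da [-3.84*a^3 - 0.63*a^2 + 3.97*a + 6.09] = -11.52*a^2 - 1.26*a + 3.97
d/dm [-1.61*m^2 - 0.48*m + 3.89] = -3.22*m - 0.48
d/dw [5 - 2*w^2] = -4*w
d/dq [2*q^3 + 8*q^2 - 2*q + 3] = 6*q^2 + 16*q - 2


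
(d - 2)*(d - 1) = d^2 - 3*d + 2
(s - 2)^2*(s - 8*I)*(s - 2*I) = s^4 - 4*s^3 - 10*I*s^3 - 12*s^2 + 40*I*s^2 + 64*s - 40*I*s - 64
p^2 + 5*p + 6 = (p + 2)*(p + 3)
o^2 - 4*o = o*(o - 4)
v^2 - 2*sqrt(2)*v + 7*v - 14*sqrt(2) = (v + 7)*(v - 2*sqrt(2))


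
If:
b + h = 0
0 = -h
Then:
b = 0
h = 0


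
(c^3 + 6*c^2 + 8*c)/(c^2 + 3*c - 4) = c*(c + 2)/(c - 1)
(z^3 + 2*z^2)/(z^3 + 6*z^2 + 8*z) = z/(z + 4)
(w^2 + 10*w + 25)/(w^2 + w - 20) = (w + 5)/(w - 4)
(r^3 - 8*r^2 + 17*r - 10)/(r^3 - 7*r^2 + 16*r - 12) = (r^2 - 6*r + 5)/(r^2 - 5*r + 6)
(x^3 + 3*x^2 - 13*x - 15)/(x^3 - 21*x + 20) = (x^2 - 2*x - 3)/(x^2 - 5*x + 4)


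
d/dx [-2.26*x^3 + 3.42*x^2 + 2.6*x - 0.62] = -6.78*x^2 + 6.84*x + 2.6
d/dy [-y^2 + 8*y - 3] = 8 - 2*y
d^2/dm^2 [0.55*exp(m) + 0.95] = 0.55*exp(m)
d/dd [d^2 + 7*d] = 2*d + 7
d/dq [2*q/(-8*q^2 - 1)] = 2*(8*q^2 - 1)/(8*q^2 + 1)^2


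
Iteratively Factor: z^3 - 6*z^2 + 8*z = (z - 2)*(z^2 - 4*z) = z*(z - 2)*(z - 4)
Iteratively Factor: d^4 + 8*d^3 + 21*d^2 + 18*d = (d + 3)*(d^3 + 5*d^2 + 6*d) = d*(d + 3)*(d^2 + 5*d + 6) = d*(d + 2)*(d + 3)*(d + 3)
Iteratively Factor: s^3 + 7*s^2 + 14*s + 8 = (s + 4)*(s^2 + 3*s + 2) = (s + 1)*(s + 4)*(s + 2)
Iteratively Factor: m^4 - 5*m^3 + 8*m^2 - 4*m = (m)*(m^3 - 5*m^2 + 8*m - 4) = m*(m - 2)*(m^2 - 3*m + 2) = m*(m - 2)*(m - 1)*(m - 2)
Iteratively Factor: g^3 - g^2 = (g)*(g^2 - g) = g*(g - 1)*(g)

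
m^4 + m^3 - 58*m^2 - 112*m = m*(m - 8)*(m + 2)*(m + 7)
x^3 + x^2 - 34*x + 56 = (x - 4)*(x - 2)*(x + 7)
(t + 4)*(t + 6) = t^2 + 10*t + 24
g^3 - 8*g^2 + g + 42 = (g - 7)*(g - 3)*(g + 2)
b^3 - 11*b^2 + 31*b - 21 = (b - 7)*(b - 3)*(b - 1)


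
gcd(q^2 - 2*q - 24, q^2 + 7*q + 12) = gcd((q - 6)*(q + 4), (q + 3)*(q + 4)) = q + 4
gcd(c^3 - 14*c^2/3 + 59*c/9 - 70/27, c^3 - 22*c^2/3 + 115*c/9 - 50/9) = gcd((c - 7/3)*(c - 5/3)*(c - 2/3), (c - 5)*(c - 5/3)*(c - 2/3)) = c^2 - 7*c/3 + 10/9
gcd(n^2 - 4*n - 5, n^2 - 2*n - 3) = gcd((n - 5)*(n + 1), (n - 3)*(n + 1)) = n + 1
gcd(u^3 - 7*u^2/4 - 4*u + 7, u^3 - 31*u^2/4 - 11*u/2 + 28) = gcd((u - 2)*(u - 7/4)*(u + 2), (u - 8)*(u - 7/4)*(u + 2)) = u^2 + u/4 - 7/2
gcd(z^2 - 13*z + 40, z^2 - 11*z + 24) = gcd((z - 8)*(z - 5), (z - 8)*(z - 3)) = z - 8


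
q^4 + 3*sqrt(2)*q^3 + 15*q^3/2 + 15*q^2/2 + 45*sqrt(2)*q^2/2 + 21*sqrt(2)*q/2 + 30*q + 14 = (q + 7)*(q + 2*sqrt(2))*(sqrt(2)*q/2 + 1)*(sqrt(2)*q + sqrt(2)/2)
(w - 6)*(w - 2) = w^2 - 8*w + 12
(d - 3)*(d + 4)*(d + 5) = d^3 + 6*d^2 - 7*d - 60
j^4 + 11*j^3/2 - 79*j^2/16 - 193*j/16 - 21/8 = (j - 7/4)*(j + 1/4)*(j + 1)*(j + 6)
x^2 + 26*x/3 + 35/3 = (x + 5/3)*(x + 7)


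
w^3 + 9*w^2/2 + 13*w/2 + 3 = (w + 1)*(w + 3/2)*(w + 2)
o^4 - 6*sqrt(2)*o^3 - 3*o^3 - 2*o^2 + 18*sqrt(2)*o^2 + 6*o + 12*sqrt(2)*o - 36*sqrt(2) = (o - 3)*(o - 6*sqrt(2))*(o - sqrt(2))*(o + sqrt(2))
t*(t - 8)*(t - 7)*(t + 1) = t^4 - 14*t^3 + 41*t^2 + 56*t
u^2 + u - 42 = (u - 6)*(u + 7)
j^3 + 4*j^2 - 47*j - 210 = (j - 7)*(j + 5)*(j + 6)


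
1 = 1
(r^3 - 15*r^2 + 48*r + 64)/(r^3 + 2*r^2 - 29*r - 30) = (r^2 - 16*r + 64)/(r^2 + r - 30)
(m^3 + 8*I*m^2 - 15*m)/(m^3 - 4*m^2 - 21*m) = (-m^2 - 8*I*m + 15)/(-m^2 + 4*m + 21)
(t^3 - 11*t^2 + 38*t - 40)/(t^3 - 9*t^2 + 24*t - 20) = (t - 4)/(t - 2)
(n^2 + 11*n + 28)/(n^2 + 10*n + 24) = (n + 7)/(n + 6)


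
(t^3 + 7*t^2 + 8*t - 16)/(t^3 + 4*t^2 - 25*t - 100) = (t^2 + 3*t - 4)/(t^2 - 25)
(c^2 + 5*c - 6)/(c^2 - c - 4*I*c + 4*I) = (c + 6)/(c - 4*I)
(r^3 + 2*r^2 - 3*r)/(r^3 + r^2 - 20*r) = (r^2 + 2*r - 3)/(r^2 + r - 20)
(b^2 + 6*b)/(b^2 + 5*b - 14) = b*(b + 6)/(b^2 + 5*b - 14)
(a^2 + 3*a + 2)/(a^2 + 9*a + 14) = (a + 1)/(a + 7)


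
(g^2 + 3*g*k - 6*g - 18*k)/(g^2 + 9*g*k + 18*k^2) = (g - 6)/(g + 6*k)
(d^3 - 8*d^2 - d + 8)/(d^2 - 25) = (d^3 - 8*d^2 - d + 8)/(d^2 - 25)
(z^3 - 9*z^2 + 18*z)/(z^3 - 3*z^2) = (z - 6)/z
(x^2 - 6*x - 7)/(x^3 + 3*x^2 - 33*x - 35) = (x - 7)/(x^2 + 2*x - 35)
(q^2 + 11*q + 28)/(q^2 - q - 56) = (q + 4)/(q - 8)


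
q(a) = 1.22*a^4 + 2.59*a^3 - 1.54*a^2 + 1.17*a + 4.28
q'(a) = 4.88*a^3 + 7.77*a^2 - 3.08*a + 1.17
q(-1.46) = -3.23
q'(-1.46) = 7.04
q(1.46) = 16.31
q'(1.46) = 28.42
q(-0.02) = 4.26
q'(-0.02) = 1.23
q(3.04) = 170.57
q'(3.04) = 200.72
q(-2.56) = 0.14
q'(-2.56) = -21.90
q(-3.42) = 45.56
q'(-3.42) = -92.62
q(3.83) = 394.20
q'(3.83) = 377.52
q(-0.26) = 3.83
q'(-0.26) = 2.41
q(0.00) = 4.28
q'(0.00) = 1.17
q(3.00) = 162.68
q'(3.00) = 193.62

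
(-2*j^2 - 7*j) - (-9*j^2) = 7*j^2 - 7*j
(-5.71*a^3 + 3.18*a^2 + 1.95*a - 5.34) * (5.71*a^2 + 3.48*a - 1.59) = -32.6041*a^5 - 1.713*a^4 + 31.2798*a^3 - 28.7616*a^2 - 21.6837*a + 8.4906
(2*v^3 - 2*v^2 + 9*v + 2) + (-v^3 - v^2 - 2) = v^3 - 3*v^2 + 9*v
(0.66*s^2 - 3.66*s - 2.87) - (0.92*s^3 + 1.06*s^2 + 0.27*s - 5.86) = -0.92*s^3 - 0.4*s^2 - 3.93*s + 2.99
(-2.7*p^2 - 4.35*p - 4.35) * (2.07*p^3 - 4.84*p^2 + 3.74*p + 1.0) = -5.589*p^5 + 4.0635*p^4 + 1.9515*p^3 + 2.085*p^2 - 20.619*p - 4.35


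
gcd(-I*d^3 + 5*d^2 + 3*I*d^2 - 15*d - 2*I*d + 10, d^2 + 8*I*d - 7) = 1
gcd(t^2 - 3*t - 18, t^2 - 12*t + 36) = t - 6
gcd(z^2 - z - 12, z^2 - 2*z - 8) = z - 4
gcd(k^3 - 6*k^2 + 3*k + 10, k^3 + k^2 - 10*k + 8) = k - 2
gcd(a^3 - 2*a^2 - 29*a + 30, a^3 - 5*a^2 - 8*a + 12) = a^2 - 7*a + 6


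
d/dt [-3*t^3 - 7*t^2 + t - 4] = -9*t^2 - 14*t + 1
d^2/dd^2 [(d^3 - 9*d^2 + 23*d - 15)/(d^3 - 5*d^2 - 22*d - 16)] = 2*(-4*d^6 + 135*d^5 - 933*d^4 + 2067*d^3 + 5289*d^2 - 10422*d - 16460)/(d^9 - 15*d^8 + 9*d^7 + 487*d^6 + 282*d^5 - 6348*d^4 - 20440*d^3 - 27072*d^2 - 16896*d - 4096)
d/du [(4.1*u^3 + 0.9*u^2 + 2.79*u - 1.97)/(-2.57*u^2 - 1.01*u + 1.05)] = (-10.537*u^4 - 8.282*u^3 + 19.1763*u^2 - 8.2358*u + 0.9398)/(6.6049*u^4 + 5.1914*u^3 - 4.3769*u^2 - 2.121*u + 1.1025)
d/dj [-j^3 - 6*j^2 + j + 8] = -3*j^2 - 12*j + 1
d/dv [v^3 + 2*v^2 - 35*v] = 3*v^2 + 4*v - 35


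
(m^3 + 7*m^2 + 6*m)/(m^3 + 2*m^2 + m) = (m + 6)/(m + 1)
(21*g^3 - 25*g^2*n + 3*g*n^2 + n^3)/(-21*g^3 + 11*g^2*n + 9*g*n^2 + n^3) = (-3*g + n)/(3*g + n)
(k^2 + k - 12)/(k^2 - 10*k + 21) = (k + 4)/(k - 7)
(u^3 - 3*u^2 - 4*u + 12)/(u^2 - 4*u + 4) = (u^2 - u - 6)/(u - 2)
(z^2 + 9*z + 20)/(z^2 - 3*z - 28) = (z + 5)/(z - 7)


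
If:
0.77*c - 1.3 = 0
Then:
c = 1.69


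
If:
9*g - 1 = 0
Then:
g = 1/9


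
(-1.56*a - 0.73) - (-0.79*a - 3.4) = 2.67 - 0.77*a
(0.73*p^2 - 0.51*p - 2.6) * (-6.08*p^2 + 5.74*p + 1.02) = -4.4384*p^4 + 7.291*p^3 + 13.6252*p^2 - 15.4442*p - 2.652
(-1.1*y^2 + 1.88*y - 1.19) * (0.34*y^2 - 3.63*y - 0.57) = -0.374*y^4 + 4.6322*y^3 - 6.602*y^2 + 3.2481*y + 0.6783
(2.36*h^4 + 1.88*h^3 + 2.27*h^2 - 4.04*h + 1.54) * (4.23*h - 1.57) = 9.9828*h^5 + 4.2472*h^4 + 6.6505*h^3 - 20.6531*h^2 + 12.857*h - 2.4178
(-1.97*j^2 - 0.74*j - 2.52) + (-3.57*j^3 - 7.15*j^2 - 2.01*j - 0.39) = -3.57*j^3 - 9.12*j^2 - 2.75*j - 2.91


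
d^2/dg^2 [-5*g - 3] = 0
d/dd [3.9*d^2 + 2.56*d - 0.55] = 7.8*d + 2.56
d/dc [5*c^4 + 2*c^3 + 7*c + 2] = 20*c^3 + 6*c^2 + 7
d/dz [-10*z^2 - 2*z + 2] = -20*z - 2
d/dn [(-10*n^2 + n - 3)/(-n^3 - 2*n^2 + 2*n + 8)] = (-10*n^4 + 2*n^3 - 27*n^2 - 172*n + 14)/(n^6 + 4*n^5 - 24*n^3 - 28*n^2 + 32*n + 64)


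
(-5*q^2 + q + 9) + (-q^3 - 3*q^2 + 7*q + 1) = -q^3 - 8*q^2 + 8*q + 10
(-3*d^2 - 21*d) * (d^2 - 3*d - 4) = -3*d^4 - 12*d^3 + 75*d^2 + 84*d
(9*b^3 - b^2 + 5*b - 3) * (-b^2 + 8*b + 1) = -9*b^5 + 73*b^4 - 4*b^3 + 42*b^2 - 19*b - 3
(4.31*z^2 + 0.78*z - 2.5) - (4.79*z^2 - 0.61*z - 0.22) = -0.48*z^2 + 1.39*z - 2.28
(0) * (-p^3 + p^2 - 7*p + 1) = 0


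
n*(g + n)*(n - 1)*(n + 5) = g*n^3 + 4*g*n^2 - 5*g*n + n^4 + 4*n^3 - 5*n^2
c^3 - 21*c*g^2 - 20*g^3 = (c - 5*g)*(c + g)*(c + 4*g)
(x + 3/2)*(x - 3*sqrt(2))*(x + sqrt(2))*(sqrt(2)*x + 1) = sqrt(2)*x^4 - 3*x^3 + 3*sqrt(2)*x^3/2 - 8*sqrt(2)*x^2 - 9*x^2/2 - 12*sqrt(2)*x - 6*x - 9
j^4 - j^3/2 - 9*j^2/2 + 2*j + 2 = (j - 2)*(j - 1)*(j + 1/2)*(j + 2)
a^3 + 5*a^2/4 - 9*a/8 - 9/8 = (a - 1)*(a + 3/4)*(a + 3/2)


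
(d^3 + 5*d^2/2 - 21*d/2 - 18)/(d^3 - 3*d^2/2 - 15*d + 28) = (2*d^2 - 3*d - 9)/(2*d^2 - 11*d + 14)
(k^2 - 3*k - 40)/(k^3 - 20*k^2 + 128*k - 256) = (k + 5)/(k^2 - 12*k + 32)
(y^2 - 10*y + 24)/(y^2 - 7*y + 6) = (y - 4)/(y - 1)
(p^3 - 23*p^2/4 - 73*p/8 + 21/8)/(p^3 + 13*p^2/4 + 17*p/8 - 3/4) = (p - 7)/(p + 2)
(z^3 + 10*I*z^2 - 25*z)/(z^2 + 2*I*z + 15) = z*(z + 5*I)/(z - 3*I)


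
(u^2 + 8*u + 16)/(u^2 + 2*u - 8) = (u + 4)/(u - 2)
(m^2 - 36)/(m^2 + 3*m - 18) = (m - 6)/(m - 3)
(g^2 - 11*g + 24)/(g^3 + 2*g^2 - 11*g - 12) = (g - 8)/(g^2 + 5*g + 4)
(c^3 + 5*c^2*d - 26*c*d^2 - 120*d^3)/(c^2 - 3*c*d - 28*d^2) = (c^2 + c*d - 30*d^2)/(c - 7*d)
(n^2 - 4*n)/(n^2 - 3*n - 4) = n/(n + 1)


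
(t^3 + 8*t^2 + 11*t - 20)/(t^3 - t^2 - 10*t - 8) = (-t^3 - 8*t^2 - 11*t + 20)/(-t^3 + t^2 + 10*t + 8)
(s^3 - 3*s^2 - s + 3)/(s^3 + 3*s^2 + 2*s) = (s^2 - 4*s + 3)/(s*(s + 2))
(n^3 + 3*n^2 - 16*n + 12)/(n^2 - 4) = (n^2 + 5*n - 6)/(n + 2)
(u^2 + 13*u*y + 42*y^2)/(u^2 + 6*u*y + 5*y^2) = (u^2 + 13*u*y + 42*y^2)/(u^2 + 6*u*y + 5*y^2)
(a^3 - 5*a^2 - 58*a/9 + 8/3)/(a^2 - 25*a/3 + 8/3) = (a^2 - 14*a/3 - 8)/(a - 8)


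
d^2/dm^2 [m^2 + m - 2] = 2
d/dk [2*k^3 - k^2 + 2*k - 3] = 6*k^2 - 2*k + 2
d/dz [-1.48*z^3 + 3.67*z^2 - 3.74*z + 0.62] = -4.44*z^2 + 7.34*z - 3.74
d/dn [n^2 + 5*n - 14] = 2*n + 5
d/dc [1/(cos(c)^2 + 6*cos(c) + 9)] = 2*sin(c)/(cos(c) + 3)^3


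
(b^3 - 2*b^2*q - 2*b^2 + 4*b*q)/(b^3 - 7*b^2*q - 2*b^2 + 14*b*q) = (-b + 2*q)/(-b + 7*q)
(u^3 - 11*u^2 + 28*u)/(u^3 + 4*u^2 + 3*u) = (u^2 - 11*u + 28)/(u^2 + 4*u + 3)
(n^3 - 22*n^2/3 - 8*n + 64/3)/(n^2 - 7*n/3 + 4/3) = (n^2 - 6*n - 16)/(n - 1)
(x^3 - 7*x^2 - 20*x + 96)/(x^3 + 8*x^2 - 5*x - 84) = (x - 8)/(x + 7)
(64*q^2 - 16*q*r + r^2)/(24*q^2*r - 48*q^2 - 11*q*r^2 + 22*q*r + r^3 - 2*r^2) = (8*q - r)/(3*q*r - 6*q - r^2 + 2*r)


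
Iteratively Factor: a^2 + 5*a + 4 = (a + 4)*(a + 1)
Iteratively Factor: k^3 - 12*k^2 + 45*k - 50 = (k - 2)*(k^2 - 10*k + 25) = (k - 5)*(k - 2)*(k - 5)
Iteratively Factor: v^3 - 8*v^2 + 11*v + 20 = (v + 1)*(v^2 - 9*v + 20) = (v - 4)*(v + 1)*(v - 5)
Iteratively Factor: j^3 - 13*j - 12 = (j - 4)*(j^2 + 4*j + 3) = (j - 4)*(j + 1)*(j + 3)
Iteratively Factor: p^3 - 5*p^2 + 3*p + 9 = (p + 1)*(p^2 - 6*p + 9) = (p - 3)*(p + 1)*(p - 3)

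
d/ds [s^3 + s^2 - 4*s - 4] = 3*s^2 + 2*s - 4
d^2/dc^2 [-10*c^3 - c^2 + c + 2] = -60*c - 2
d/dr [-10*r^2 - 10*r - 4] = -20*r - 10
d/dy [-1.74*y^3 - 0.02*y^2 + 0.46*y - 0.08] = -5.22*y^2 - 0.04*y + 0.46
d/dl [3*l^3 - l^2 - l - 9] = 9*l^2 - 2*l - 1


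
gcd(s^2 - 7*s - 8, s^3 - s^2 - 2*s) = s + 1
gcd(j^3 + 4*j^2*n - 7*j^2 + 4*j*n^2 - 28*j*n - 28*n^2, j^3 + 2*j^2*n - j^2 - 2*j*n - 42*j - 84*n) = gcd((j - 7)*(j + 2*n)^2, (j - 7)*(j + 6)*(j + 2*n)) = j^2 + 2*j*n - 7*j - 14*n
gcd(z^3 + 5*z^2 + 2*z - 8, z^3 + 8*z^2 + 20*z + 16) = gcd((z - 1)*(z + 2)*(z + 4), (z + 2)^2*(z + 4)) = z^2 + 6*z + 8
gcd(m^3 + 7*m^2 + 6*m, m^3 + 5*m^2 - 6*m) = m^2 + 6*m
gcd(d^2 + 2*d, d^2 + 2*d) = d^2 + 2*d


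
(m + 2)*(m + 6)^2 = m^3 + 14*m^2 + 60*m + 72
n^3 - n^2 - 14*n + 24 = (n - 3)*(n - 2)*(n + 4)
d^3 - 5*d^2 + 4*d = d*(d - 4)*(d - 1)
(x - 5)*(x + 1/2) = x^2 - 9*x/2 - 5/2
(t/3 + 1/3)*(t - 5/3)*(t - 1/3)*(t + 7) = t^4/3 + 2*t^3 - 76*t^2/27 - 86*t/27 + 35/27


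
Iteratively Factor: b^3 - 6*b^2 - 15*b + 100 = (b + 4)*(b^2 - 10*b + 25) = (b - 5)*(b + 4)*(b - 5)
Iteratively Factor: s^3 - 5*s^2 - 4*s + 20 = (s + 2)*(s^2 - 7*s + 10) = (s - 2)*(s + 2)*(s - 5)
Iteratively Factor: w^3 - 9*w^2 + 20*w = (w - 4)*(w^2 - 5*w) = w*(w - 4)*(w - 5)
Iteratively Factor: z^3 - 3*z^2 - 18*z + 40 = (z - 5)*(z^2 + 2*z - 8) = (z - 5)*(z + 4)*(z - 2)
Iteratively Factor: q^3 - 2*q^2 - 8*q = (q - 4)*(q^2 + 2*q) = q*(q - 4)*(q + 2)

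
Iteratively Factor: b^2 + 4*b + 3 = (b + 3)*(b + 1)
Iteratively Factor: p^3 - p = (p + 1)*(p^2 - p) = p*(p + 1)*(p - 1)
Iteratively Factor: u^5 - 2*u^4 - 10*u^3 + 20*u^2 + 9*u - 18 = (u + 3)*(u^4 - 5*u^3 + 5*u^2 + 5*u - 6) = (u - 3)*(u + 3)*(u^3 - 2*u^2 - u + 2) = (u - 3)*(u - 1)*(u + 3)*(u^2 - u - 2) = (u - 3)*(u - 1)*(u + 1)*(u + 3)*(u - 2)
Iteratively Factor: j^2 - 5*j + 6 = (j - 2)*(j - 3)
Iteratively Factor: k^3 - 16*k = (k - 4)*(k^2 + 4*k) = k*(k - 4)*(k + 4)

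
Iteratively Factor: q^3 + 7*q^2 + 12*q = (q + 4)*(q^2 + 3*q) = q*(q + 4)*(q + 3)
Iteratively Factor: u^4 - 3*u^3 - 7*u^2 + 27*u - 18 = (u - 1)*(u^3 - 2*u^2 - 9*u + 18) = (u - 3)*(u - 1)*(u^2 + u - 6) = (u - 3)*(u - 2)*(u - 1)*(u + 3)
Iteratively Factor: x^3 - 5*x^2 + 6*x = (x)*(x^2 - 5*x + 6) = x*(x - 2)*(x - 3)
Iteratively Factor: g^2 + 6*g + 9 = (g + 3)*(g + 3)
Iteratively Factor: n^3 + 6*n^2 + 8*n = (n + 4)*(n^2 + 2*n) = (n + 2)*(n + 4)*(n)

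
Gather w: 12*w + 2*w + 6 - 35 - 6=14*w - 35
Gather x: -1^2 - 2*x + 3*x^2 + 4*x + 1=3*x^2 + 2*x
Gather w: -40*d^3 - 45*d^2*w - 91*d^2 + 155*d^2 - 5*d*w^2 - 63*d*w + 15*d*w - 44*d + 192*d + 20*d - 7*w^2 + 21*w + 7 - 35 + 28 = -40*d^3 + 64*d^2 + 168*d + w^2*(-5*d - 7) + w*(-45*d^2 - 48*d + 21)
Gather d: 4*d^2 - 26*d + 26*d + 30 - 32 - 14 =4*d^2 - 16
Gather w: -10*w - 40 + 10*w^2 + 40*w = 10*w^2 + 30*w - 40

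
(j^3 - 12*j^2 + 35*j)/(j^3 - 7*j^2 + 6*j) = (j^2 - 12*j + 35)/(j^2 - 7*j + 6)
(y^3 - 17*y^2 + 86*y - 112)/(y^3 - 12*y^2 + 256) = (y^2 - 9*y + 14)/(y^2 - 4*y - 32)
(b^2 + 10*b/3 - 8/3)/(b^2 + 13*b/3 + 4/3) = (3*b - 2)/(3*b + 1)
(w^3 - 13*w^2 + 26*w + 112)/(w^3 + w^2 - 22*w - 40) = (w^2 - 15*w + 56)/(w^2 - w - 20)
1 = 1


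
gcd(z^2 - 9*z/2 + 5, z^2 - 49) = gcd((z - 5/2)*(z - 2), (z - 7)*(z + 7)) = 1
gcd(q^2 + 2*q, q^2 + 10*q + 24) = 1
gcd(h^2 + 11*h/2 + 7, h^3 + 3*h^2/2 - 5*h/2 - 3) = h + 2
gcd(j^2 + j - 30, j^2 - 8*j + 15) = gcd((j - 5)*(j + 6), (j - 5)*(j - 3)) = j - 5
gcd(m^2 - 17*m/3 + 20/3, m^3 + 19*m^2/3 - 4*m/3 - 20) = m - 5/3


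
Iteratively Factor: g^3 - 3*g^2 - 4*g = (g + 1)*(g^2 - 4*g) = g*(g + 1)*(g - 4)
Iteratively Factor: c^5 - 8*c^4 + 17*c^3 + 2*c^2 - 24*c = (c - 4)*(c^4 - 4*c^3 + c^2 + 6*c) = (c - 4)*(c + 1)*(c^3 - 5*c^2 + 6*c) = (c - 4)*(c - 3)*(c + 1)*(c^2 - 2*c) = (c - 4)*(c - 3)*(c - 2)*(c + 1)*(c)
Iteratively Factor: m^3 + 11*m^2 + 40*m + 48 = (m + 4)*(m^2 + 7*m + 12) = (m + 4)^2*(m + 3)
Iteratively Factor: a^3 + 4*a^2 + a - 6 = (a - 1)*(a^2 + 5*a + 6) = (a - 1)*(a + 2)*(a + 3)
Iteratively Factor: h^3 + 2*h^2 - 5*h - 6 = (h + 3)*(h^2 - h - 2) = (h + 1)*(h + 3)*(h - 2)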